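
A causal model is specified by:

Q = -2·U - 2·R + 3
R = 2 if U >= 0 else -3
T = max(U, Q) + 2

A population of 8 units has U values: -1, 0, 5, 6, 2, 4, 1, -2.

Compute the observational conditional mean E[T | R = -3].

Observing R=-3 restricts to units where R's equation naturally yields -3: U ∈ {-1, -2}. In that subpopulation T = 13, 15, mean 14.

14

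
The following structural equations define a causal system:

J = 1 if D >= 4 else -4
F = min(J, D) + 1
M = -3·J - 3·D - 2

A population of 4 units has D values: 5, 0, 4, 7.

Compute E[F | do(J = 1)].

Under do(J=1), J's equation is replaced by J=1 for every unit. Per-unit F: 2, 1, 2, 2. Mean = 1.75.

1.75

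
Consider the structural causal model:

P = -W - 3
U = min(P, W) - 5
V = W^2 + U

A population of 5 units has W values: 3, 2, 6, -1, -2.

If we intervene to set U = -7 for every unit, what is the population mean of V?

3.8

Every unit gets U=-7 under the intervention. V values become 2, -3, 29, -6, -3; E[V|do(U=-7)] = 3.8.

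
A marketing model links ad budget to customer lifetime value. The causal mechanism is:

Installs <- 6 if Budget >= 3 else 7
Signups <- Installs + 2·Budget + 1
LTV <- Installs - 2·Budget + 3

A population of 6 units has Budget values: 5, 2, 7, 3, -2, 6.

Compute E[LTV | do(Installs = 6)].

The intervention sets Installs=6 in all 6 units regardless of Budget. Recomputing LTV per unit gives -1, 5, -5, 3, 13, -3; average 2.

2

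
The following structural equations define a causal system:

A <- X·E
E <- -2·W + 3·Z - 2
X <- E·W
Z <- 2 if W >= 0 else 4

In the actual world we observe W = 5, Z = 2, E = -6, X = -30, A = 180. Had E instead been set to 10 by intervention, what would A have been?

500

do(E=10) replaces the equation E <- -2·W + 3·Z - 2 with the constant E = 10.
X = E·W  [with E=10, W=5]  = 50
A = X·E  [with X=50, E=10]  = 500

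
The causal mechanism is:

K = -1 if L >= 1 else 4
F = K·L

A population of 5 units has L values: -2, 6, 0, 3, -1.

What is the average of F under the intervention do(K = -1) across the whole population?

-1.2

Every unit gets K=-1 under the intervention. F values become 2, -6, 0, -3, 1; E[F|do(K=-1)] = -1.2.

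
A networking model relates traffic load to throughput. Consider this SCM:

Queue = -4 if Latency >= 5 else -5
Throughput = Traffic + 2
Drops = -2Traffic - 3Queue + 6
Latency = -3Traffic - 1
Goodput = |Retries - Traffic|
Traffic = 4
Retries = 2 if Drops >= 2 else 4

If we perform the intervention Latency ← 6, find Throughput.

Under do(Latency=6), the mechanism Latency = -3Traffic - 1 is discarded; Latency is fixed at 6.
No directed path runs from Latency to Throughput, so Throughput keeps its natural value.
Throughput = Traffic + 2  [with Traffic=4]  = 6

6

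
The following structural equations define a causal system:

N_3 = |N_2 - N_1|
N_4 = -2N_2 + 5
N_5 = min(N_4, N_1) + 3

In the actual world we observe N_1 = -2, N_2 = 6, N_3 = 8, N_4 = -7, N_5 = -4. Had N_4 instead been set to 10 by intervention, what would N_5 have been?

1

Intervening sets N_4 = 10 and removes its equation (N_4 = -2N_2 + 5).
N_5 = min(N_4, N_1) + 3  [with N_4=10, N_1=-2]  = 1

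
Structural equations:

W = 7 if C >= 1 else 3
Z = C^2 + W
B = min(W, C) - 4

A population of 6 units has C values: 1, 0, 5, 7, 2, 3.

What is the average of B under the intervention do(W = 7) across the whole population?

The intervention sets W=7 in all 6 units regardless of C. Recomputing B per unit gives -3, -4, 1, 3, -2, -1; average -1.

-1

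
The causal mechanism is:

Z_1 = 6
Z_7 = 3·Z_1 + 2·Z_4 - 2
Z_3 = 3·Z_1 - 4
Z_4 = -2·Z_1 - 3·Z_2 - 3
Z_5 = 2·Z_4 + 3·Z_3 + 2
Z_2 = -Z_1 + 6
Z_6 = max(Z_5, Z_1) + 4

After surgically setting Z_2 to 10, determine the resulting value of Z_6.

Under do(Z_2=10), the mechanism Z_2 = -Z_1 + 6 is discarded; Z_2 is fixed at 10.
Z_3 = 3·Z_1 - 4  [with Z_1=6]  = 14
Z_4 = -2·Z_1 - 3·Z_2 - 3  [with Z_1=6, Z_2=10]  = -45
Z_5 = 2·Z_4 + 3·Z_3 + 2  [with Z_4=-45, Z_3=14]  = -46
Z_6 = max(Z_5, Z_1) + 4  [with Z_5=-46, Z_1=6]  = 10

10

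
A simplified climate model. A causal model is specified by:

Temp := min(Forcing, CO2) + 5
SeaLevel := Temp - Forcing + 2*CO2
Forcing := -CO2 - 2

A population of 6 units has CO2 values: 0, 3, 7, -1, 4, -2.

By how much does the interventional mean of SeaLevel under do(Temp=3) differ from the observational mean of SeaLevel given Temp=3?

8.5

do(Temp=3) breaks Temp's dependence on CO2. With Temp=3 fixed, SeaLevel across the units is 5, 14, 26, 2, 17, -1, mean 10.5.
Observing Temp=3 restricts to units where Temp's equation naturally yields 3: CO2 ∈ {0, -2}. In that subpopulation SeaLevel = 5, -1, mean 2.
Difference = 10.5 − 2 = 8.5.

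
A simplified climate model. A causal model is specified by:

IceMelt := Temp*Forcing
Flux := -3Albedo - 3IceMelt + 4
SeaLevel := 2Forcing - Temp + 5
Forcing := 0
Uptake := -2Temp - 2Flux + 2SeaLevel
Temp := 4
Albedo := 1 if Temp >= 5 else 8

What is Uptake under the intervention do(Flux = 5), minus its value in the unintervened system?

Intervening sets Flux = 5 and removes its equation (Flux := -3Albedo - 3IceMelt + 4).
SeaLevel = 2Forcing - Temp + 5  [with Forcing=0, Temp=4]  = 1
Uptake = -2Temp - 2Flux + 2SeaLevel  [with Temp=4, Flux=5, SeaLevel=1]  = -16
Without intervention: IceMelt = Temp*Forcing  [with Temp=4, Forcing=0]  = 0; Albedo = 1 if Temp >= 5 else 8  [with Temp=4]  = 8; SeaLevel = 2Forcing - Temp + 5  [with Forcing=0, Temp=4]  = 1; Flux = -3Albedo - 3IceMelt + 4  [with Albedo=8, IceMelt=0]  = -20; Uptake = -2Temp - 2Flux + 2SeaLevel  [with Temp=4, Flux=-20, SeaLevel=1]  = 34.
Change = -16 − 34 = -50.

-50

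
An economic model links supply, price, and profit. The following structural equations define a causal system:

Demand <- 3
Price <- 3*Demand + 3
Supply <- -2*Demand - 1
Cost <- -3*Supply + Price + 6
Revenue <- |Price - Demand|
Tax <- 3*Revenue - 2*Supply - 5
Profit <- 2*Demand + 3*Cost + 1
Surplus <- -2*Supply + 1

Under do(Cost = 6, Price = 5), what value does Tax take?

The joint intervention fixes Cost = 6, Price = 5, removing each variable's own equation.
Supply = -2*Demand - 1  [with Demand=3]  = -7
Revenue = |Price - Demand|  [with Price=5, Demand=3]  = 2
Tax = 3*Revenue - 2*Supply - 5  [with Revenue=2, Supply=-7]  = 15

15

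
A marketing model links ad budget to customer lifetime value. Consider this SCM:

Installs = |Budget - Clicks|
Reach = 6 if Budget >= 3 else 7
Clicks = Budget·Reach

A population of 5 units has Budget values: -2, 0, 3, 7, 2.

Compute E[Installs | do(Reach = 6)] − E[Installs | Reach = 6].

Every unit gets Reach=6 under the intervention. Installs values become 10, 0, 15, 35, 10; E[Installs|do(Reach=6)] = 14.
E[Installs|Reach=6] averages over only the 2 units with Reach=6 (Budget = 3, 7): Installs = 15, 35, mean 25.
Difference = 14 − 25 = -11.

-11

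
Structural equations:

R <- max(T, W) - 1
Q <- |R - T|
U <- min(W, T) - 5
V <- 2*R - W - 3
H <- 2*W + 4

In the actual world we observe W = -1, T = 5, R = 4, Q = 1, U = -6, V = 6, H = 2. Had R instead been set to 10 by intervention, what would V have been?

18

The intervention breaks the incoming arrows to R: R <- max(T, W) - 1 no longer applies, and R = 10.
V = 2*R - W - 3  [with R=10, W=-1]  = 18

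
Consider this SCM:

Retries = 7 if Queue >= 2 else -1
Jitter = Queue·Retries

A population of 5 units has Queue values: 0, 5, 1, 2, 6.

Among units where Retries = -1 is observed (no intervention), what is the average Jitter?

Observing Retries=-1 restricts to units where Retries's equation naturally yields -1: Queue ∈ {0, 1}. In that subpopulation Jitter = 0, -1, mean -0.5.

-0.5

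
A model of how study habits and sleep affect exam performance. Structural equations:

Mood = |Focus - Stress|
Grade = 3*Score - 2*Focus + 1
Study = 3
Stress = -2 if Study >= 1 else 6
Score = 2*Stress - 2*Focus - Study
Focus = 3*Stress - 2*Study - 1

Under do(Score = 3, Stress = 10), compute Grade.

-36

The joint intervention fixes Score = 3, Stress = 10, removing each variable's own equation.
Focus = 3*Stress - 2*Study - 1  [with Stress=10, Study=3]  = 23
Grade = 3*Score - 2*Focus + 1  [with Score=3, Focus=23]  = -36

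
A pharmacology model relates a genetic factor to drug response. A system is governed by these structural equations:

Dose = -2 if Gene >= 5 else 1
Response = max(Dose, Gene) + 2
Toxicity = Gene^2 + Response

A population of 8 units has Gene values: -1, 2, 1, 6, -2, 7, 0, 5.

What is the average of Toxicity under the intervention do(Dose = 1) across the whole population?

The intervention sets Dose=1 in all 8 units regardless of Gene. Recomputing Toxicity per unit gives 4, 8, 4, 44, 7, 58, 3, 32; average 20.

20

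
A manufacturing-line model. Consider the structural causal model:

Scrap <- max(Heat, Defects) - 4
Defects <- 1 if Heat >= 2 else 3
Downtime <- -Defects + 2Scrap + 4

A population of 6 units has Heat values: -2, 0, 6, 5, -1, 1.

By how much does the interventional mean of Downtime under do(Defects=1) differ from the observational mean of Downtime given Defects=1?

-6

Every unit gets Defects=1 under the intervention. Downtime values become -3, -3, 7, 5, -3, -3; E[Downtime|do(Defects=1)] = 0.
E[Downtime|Defects=1] averages over only the 2 units with Defects=1 (Heat = 6, 5): Downtime = 7, 5, mean 6.
Difference = 0 − 6 = -6.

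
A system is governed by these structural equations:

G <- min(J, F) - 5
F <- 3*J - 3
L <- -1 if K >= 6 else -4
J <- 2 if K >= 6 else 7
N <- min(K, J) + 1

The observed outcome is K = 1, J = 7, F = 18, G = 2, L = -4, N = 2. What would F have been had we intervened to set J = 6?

15

The intervention breaks the incoming arrows to J: J <- 2 if K >= 6 else 7 no longer applies, and J = 6.
F = 3*J - 3  [with J=6]  = 15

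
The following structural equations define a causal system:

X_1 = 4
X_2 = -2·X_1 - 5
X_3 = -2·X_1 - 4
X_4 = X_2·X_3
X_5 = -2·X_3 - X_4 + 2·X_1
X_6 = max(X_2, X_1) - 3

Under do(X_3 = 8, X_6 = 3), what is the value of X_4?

Setting X_3 = 8, X_6 = 3 by intervention discards those variables' equations.
X_2 = -2·X_1 - 5  [with X_1=4]  = -13
X_4 = X_2·X_3  [with X_2=-13, X_3=8]  = -104

-104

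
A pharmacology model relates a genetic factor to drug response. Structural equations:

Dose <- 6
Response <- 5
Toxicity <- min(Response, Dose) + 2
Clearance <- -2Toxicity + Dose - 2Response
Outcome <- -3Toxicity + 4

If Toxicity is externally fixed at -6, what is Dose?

Under do(Toxicity=-6), the mechanism Toxicity <- min(Response, Dose) + 2 is discarded; Toxicity is fixed at -6.
Dose is not downstream of the intervention, so its value is determined by the original equations.

6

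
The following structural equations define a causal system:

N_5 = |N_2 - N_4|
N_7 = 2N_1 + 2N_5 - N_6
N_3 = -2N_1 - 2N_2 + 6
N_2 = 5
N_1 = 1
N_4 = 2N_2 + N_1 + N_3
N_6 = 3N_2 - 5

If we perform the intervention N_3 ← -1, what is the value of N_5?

do(N_3=-1) replaces the equation N_3 = -2N_1 - 2N_2 + 6 with the constant N_3 = -1.
N_4 = 2N_2 + N_1 + N_3  [with N_2=5, N_1=1, N_3=-1]  = 10
N_5 = |N_2 - N_4|  [with N_2=5, N_4=10]  = 5

5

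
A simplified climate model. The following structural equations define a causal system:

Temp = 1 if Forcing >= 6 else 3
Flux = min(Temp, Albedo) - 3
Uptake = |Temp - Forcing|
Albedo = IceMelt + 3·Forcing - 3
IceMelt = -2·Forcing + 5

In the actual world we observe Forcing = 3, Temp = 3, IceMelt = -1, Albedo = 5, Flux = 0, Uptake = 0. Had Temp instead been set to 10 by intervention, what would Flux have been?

do(Temp=10) replaces the equation Temp = 1 if Forcing >= 6 else 3 with the constant Temp = 10.
IceMelt = -2·Forcing + 5  [with Forcing=3]  = -1
Albedo = IceMelt + 3·Forcing - 3  [with IceMelt=-1, Forcing=3]  = 5
Flux = min(Temp, Albedo) - 3  [with Temp=10, Albedo=5]  = 2

2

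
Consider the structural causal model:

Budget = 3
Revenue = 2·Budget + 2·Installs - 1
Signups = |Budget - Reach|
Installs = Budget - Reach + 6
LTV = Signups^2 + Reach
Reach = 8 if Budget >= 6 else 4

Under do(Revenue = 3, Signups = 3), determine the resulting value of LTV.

13

Setting Revenue = 3, Signups = 3 by intervention discards those variables' equations.
Reach = 8 if Budget >= 6 else 4  [with Budget=3]  = 4
LTV = Signups^2 + Reach  [with Signups=3, Reach=4]  = 13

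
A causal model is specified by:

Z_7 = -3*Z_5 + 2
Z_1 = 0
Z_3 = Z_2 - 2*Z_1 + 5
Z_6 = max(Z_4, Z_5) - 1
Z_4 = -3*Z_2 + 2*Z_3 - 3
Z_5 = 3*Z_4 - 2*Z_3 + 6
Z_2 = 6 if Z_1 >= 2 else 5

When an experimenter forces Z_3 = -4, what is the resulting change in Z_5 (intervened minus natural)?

-56

do(Z_3=-4) replaces the equation Z_3 = Z_2 - 2*Z_1 + 5 with the constant Z_3 = -4.
Z_2 = 6 if Z_1 >= 2 else 5  [with Z_1=0]  = 5
Z_4 = -3*Z_2 + 2*Z_3 - 3  [with Z_2=5, Z_3=-4]  = -26
Z_5 = 3*Z_4 - 2*Z_3 + 6  [with Z_4=-26, Z_3=-4]  = -64
Without intervention: Z_2 = 6 if Z_1 >= 2 else 5  [with Z_1=0]  = 5; Z_3 = Z_2 - 2*Z_1 + 5  [with Z_2=5, Z_1=0]  = 10; Z_4 = -3*Z_2 + 2*Z_3 - 3  [with Z_2=5, Z_3=10]  = 2; Z_5 = 3*Z_4 - 2*Z_3 + 6  [with Z_4=2, Z_3=10]  = -8.
Change = -64 − (-8) = -56.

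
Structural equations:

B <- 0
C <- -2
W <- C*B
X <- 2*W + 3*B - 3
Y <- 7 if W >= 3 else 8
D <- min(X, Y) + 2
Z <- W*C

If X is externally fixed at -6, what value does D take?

-4

Under do(X=-6), the mechanism X <- 2*W + 3*B - 3 is discarded; X is fixed at -6.
W = C*B  [with C=-2, B=0]  = 0
Y = 7 if W >= 3 else 8  [with W=0]  = 8
D = min(X, Y) + 2  [with X=-6, Y=8]  = -4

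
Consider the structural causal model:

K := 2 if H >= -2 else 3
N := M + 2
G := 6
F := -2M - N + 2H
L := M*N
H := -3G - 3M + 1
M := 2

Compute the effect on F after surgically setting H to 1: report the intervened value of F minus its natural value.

The intervention breaks the incoming arrows to H: H := -3G - 3M + 1 no longer applies, and H = 1.
N = M + 2  [with M=2]  = 4
F = -2M - N + 2H  [with M=2, N=4, H=1]  = -6
Without intervention: H = -3G - 3M + 1  [with G=6, M=2]  = -23; N = M + 2  [with M=2]  = 4; F = -2M - N + 2H  [with M=2, N=4, H=-23]  = -54.
Change = -6 − (-54) = 48.

48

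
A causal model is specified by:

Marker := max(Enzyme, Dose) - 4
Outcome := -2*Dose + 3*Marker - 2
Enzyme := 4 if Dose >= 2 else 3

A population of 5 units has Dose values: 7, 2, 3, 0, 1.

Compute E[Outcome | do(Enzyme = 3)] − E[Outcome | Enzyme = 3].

-1.8

Under do(Enzyme=3), Enzyme's equation is replaced by Enzyme=3 for every unit. Per-unit Outcome: -7, -9, -11, -5, -7. Mean = -7.8.
Conditioning on Enzyme=3 selects the 2 unit(s) with Dose ∈ {0, 1}. Their Outcome values: -5, -7. Mean = -6.
Difference = -7.8 − (-6) = -1.8.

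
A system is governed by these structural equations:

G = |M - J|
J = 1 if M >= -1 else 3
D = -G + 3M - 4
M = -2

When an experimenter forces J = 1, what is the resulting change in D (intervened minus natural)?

2

Under do(J=1), the mechanism J = 1 if M >= -1 else 3 is discarded; J is fixed at 1.
G = |M - J|  [with M=-2, J=1]  = 3
D = -G + 3M - 4  [with G=3, M=-2]  = -13
Without intervention: J = 1 if M >= -1 else 3  [with M=-2]  = 3; G = |M - J|  [with M=-2, J=3]  = 5; D = -G + 3M - 4  [with G=5, M=-2]  = -15.
Change = -13 − (-15) = 2.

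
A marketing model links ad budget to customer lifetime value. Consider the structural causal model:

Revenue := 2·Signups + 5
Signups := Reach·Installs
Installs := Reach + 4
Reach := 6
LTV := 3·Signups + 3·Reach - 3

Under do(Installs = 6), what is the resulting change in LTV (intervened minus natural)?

-72

do(Installs=6) replaces the equation Installs := Reach + 4 with the constant Installs = 6.
Signups = Reach·Installs  [with Reach=6, Installs=6]  = 36
LTV = 3·Signups + 3·Reach - 3  [with Signups=36, Reach=6]  = 123
Without intervention: Installs = Reach + 4  [with Reach=6]  = 10; Signups = Reach·Installs  [with Reach=6, Installs=10]  = 60; LTV = 3·Signups + 3·Reach - 3  [with Signups=60, Reach=6]  = 195.
Change = 123 − 195 = -72.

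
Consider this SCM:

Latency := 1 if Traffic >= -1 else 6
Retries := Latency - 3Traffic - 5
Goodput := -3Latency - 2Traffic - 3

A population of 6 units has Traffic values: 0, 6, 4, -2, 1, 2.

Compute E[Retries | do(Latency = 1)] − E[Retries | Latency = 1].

do(Latency=1) breaks Latency's dependence on Traffic. With Latency=1 fixed, Retries across the units is -4, -22, -16, 2, -7, -10, mean -9.5.
Conditioning on Latency=1 selects the 5 unit(s) with Traffic ∈ {0, 6, 4, 1, 2}. Their Retries values: -4, -22, -16, -7, -10. Mean = -11.8.
Difference = -9.5 − (-11.8) = 2.3.

2.3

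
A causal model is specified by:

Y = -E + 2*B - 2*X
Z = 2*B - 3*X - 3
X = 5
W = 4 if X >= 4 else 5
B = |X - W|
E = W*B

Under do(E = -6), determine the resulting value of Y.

Under do(E=-6), the mechanism E = W*B is discarded; E is fixed at -6.
W = 4 if X >= 4 else 5  [with X=5]  = 4
B = |X - W|  [with X=5, W=4]  = 1
Y = -E + 2*B - 2*X  [with E=-6, B=1, X=5]  = -2

-2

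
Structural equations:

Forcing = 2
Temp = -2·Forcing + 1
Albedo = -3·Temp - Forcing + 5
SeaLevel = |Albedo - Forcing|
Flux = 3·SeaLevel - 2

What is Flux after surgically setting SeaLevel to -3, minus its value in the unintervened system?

-39

Intervening sets SeaLevel = -3 and removes its equation (SeaLevel = |Albedo - Forcing|).
Flux = 3·SeaLevel - 2  [with SeaLevel=-3]  = -11
Without intervention: Temp = -2·Forcing + 1  [with Forcing=2]  = -3; Albedo = -3·Temp - Forcing + 5  [with Temp=-3, Forcing=2]  = 12; SeaLevel = |Albedo - Forcing|  [with Albedo=12, Forcing=2]  = 10; Flux = 3·SeaLevel - 2  [with SeaLevel=10]  = 28.
Change = -11 − 28 = -39.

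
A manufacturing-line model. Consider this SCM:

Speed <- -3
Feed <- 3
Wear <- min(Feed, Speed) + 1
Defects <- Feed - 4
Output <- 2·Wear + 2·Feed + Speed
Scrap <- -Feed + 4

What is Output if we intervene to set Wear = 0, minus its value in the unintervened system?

The intervention breaks the incoming arrows to Wear: Wear <- min(Feed, Speed) + 1 no longer applies, and Wear = 0.
Output = 2·Wear + 2·Feed + Speed  [with Wear=0, Feed=3, Speed=-3]  = 3
Without intervention: Wear = min(Feed, Speed) + 1  [with Feed=3, Speed=-3]  = -2; Output = 2·Wear + 2·Feed + Speed  [with Wear=-2, Feed=3, Speed=-3]  = -1.
Change = 3 − (-1) = 4.

4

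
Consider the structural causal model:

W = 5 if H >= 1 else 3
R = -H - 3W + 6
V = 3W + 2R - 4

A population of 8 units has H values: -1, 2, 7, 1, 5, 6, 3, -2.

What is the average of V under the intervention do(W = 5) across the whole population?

-12.25

Under do(W=5), W's equation is replaced by W=5 for every unit. Per-unit V: -5, -11, -21, -9, -17, -19, -13, -3. Mean = -12.25.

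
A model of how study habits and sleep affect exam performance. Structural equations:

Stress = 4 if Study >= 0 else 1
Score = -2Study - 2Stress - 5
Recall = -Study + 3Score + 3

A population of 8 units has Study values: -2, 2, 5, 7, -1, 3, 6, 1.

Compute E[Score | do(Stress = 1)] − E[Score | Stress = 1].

-8.25

do(Stress=1) breaks Stress's dependence on Study. With Stress=1 fixed, Score across the units is -3, -11, -17, -21, -5, -13, -19, -9, mean -12.25.
Observing Stress=1 restricts to units where Stress's equation naturally yields 1: Study ∈ {-2, -1}. In that subpopulation Score = -3, -5, mean -4.
Difference = -12.25 − (-4) = -8.25.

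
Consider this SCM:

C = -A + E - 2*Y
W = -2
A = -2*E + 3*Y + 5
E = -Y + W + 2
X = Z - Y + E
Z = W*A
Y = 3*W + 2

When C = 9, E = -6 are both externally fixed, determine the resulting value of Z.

-10

The joint intervention fixes C = 9, E = -6, removing each variable's own equation.
Y = 3*W + 2  [with W=-2]  = -4
A = -2*E + 3*Y + 5  [with E=-6, Y=-4]  = 5
Z = W*A  [with W=-2, A=5]  = -10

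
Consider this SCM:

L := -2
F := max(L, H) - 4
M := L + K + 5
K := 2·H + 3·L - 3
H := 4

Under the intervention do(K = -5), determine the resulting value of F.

Under do(K=-5), the mechanism K := 2·H + 3·L - 3 is discarded; K is fixed at -5.
Since F is not a descendant of the intervened variable, it is unaffected.
F = max(L, H) - 4  [with L=-2, H=4]  = 0

0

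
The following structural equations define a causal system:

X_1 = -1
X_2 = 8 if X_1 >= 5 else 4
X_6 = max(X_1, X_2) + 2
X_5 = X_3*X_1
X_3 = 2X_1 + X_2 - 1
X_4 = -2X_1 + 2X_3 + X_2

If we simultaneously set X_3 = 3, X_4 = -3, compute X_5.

Setting X_3 = 3, X_4 = -3 by intervention discards those variables' equations.
X_5 = X_3*X_1  [with X_3=3, X_1=-1]  = -3

-3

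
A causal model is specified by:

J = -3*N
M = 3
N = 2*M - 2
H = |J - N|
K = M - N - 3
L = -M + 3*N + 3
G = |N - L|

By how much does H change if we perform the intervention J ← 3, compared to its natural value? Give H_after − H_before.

The intervention breaks the incoming arrows to J: J = -3*N no longer applies, and J = 3.
N = 2*M - 2  [with M=3]  = 4
H = |J - N|  [with J=3, N=4]  = 1
Without intervention: N = 2*M - 2  [with M=3]  = 4; J = -3*N  [with N=4]  = -12; H = |J - N|  [with J=-12, N=4]  = 16.
Change = 1 − 16 = -15.

-15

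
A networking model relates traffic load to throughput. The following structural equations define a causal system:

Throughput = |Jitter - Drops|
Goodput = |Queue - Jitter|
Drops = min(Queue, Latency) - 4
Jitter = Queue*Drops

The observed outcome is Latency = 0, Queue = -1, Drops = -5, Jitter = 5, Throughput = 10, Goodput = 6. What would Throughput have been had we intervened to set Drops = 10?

20

do(Drops=10) replaces the equation Drops = min(Queue, Latency) - 4 with the constant Drops = 10.
Jitter = Queue*Drops  [with Queue=-1, Drops=10]  = -10
Throughput = |Jitter - Drops|  [with Jitter=-10, Drops=10]  = 20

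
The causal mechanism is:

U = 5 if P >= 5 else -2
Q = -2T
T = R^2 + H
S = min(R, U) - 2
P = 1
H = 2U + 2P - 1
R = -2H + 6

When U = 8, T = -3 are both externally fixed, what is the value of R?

The joint intervention fixes U = 8, T = -3, removing each variable's own equation.
H = 2U + 2P - 1  [with U=8, P=1]  = 17
R = -2H + 6  [with H=17]  = -28

-28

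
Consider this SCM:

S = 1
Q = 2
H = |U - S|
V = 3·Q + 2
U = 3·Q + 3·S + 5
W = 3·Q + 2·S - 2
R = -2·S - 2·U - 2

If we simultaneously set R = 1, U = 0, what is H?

Setting R = 1, U = 0 by intervention discards those variables' equations.
H = |U - S|  [with U=0, S=1]  = 1

1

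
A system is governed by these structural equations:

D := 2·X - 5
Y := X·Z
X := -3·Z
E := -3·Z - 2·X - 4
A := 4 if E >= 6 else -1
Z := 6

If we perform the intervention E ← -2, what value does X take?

Under do(E=-2), the mechanism E := -3·Z - 2·X - 4 is discarded; E is fixed at -2.
Since X is not a descendant of the intervened variable, it is unaffected.
X = -3·Z  [with Z=6]  = -18

-18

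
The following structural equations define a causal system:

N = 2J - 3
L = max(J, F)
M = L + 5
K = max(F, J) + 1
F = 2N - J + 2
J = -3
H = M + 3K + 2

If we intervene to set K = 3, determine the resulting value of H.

13

The intervention breaks the incoming arrows to K: K = max(F, J) + 1 no longer applies, and K = 3.
N = 2J - 3  [with J=-3]  = -9
F = 2N - J + 2  [with N=-9, J=-3]  = -13
L = max(J, F)  [with J=-3, F=-13]  = -3
M = L + 5  [with L=-3]  = 2
H = M + 3K + 2  [with M=2, K=3]  = 13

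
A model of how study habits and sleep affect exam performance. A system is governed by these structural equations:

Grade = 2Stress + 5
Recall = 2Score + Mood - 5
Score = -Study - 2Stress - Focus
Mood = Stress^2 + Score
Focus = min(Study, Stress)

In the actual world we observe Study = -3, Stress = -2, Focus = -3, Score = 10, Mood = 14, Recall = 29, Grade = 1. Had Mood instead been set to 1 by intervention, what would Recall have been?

16

The intervention breaks the incoming arrows to Mood: Mood = Stress^2 + Score no longer applies, and Mood = 1.
Focus = min(Study, Stress)  [with Study=-3, Stress=-2]  = -3
Score = -Study - 2Stress - Focus  [with Study=-3, Stress=-2, Focus=-3]  = 10
Recall = 2Score + Mood - 5  [with Score=10, Mood=1]  = 16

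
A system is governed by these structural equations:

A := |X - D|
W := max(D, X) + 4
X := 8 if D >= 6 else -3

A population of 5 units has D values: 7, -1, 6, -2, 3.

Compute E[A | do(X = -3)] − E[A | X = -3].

Under do(X=-3), X's equation is replaced by X=-3 for every unit. Per-unit A: 10, 2, 9, 1, 6. Mean = 5.6.
Observing X=-3 restricts to units where X's equation naturally yields -3: D ∈ {-1, -2, 3}. In that subpopulation A = 2, 1, 6, mean 3.
Difference = 5.6 − 3 = 2.6.

2.6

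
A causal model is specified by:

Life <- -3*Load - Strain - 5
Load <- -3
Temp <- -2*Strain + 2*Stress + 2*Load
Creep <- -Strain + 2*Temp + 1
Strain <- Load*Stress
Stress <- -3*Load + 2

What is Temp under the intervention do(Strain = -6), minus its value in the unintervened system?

-54

The intervention breaks the incoming arrows to Strain: Strain <- Load*Stress no longer applies, and Strain = -6.
Stress = -3*Load + 2  [with Load=-3]  = 11
Temp = -2*Strain + 2*Stress + 2*Load  [with Strain=-6, Stress=11, Load=-3]  = 28
Without intervention: Stress = -3*Load + 2  [with Load=-3]  = 11; Strain = Load*Stress  [with Load=-3, Stress=11]  = -33; Temp = -2*Strain + 2*Stress + 2*Load  [with Strain=-33, Stress=11, Load=-3]  = 82.
Change = 28 − 82 = -54.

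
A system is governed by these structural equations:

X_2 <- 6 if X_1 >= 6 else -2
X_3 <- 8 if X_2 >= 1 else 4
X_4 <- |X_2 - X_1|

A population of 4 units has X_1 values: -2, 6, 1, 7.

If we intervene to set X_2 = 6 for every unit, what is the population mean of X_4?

Every unit gets X_2=6 under the intervention. X_4 values become 8, 0, 5, 1; E[X_4|do(X_2=6)] = 3.5.

3.5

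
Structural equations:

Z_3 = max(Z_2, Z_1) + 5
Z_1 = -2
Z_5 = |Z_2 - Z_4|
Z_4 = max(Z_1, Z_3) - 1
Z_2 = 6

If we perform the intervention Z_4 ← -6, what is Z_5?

Intervening sets Z_4 = -6 and removes its equation (Z_4 = max(Z_1, Z_3) - 1).
Z_5 = |Z_2 - Z_4|  [with Z_2=6, Z_4=-6]  = 12

12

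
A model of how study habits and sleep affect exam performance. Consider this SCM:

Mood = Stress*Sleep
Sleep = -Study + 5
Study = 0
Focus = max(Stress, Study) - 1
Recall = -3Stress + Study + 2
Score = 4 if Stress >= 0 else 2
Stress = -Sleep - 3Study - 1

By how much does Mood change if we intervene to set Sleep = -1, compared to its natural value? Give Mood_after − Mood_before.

30

Under do(Sleep=-1), the mechanism Sleep = -Study + 5 is discarded; Sleep is fixed at -1.
Stress = -Sleep - 3Study - 1  [with Sleep=-1, Study=0]  = 0
Mood = Stress*Sleep  [with Stress=0, Sleep=-1]  = 0
Without intervention: Sleep = -Study + 5  [with Study=0]  = 5; Stress = -Sleep - 3Study - 1  [with Sleep=5, Study=0]  = -6; Mood = Stress*Sleep  [with Stress=-6, Sleep=5]  = -30.
Change = 0 − (-30) = 30.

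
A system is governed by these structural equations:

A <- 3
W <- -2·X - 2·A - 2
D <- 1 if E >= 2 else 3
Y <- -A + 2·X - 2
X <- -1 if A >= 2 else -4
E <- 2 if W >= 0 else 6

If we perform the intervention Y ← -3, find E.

do(Y=-3) replaces the equation Y <- -A + 2·X - 2 with the constant Y = -3.
E is not downstream of the intervention, so its value is determined by the original equations.
X = -1 if A >= 2 else -4  [with A=3]  = -1
W = -2·X - 2·A - 2  [with X=-1, A=3]  = -6
E = 2 if W >= 0 else 6  [with W=-6]  = 6

6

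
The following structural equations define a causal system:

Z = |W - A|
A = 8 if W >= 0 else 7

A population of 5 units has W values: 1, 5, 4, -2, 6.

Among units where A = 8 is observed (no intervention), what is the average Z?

4

Observing A=8 restricts to units where A's equation naturally yields 8: W ∈ {1, 5, 4, 6}. In that subpopulation Z = 7, 3, 4, 2, mean 4.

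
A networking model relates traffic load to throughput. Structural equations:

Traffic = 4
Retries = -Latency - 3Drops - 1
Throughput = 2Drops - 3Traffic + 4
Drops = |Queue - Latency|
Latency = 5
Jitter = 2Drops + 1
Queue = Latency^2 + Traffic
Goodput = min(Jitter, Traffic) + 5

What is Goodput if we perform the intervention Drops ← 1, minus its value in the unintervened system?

-1

do(Drops=1) replaces the equation Drops = |Queue - Latency| with the constant Drops = 1.
Jitter = 2Drops + 1  [with Drops=1]  = 3
Goodput = min(Jitter, Traffic) + 5  [with Jitter=3, Traffic=4]  = 8
Without intervention: Queue = Latency^2 + Traffic  [with Latency=5, Traffic=4]  = 29; Drops = |Queue - Latency|  [with Queue=29, Latency=5]  = 24; Jitter = 2Drops + 1  [with Drops=24]  = 49; Goodput = min(Jitter, Traffic) + 5  [with Jitter=49, Traffic=4]  = 9.
Change = 8 − 9 = -1.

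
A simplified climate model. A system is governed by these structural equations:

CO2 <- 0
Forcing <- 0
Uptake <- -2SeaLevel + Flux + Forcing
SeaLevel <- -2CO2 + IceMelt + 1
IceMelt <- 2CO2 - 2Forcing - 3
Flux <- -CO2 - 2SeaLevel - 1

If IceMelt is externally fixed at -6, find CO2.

0

Under do(IceMelt=-6), the mechanism IceMelt <- 2CO2 - 2Forcing - 3 is discarded; IceMelt is fixed at -6.
CO2 is not downstream of the intervention, so its value is determined by the original equations.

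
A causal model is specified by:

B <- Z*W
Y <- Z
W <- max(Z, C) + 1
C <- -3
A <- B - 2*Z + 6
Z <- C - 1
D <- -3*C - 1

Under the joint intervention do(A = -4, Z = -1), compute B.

Under do(A = -4, Z = -1), each intervened variable's structural equation is replaced by its fixed value.
W = max(Z, C) + 1  [with Z=-1, C=-3]  = 0
B = Z*W  [with Z=-1, W=0]  = 0

0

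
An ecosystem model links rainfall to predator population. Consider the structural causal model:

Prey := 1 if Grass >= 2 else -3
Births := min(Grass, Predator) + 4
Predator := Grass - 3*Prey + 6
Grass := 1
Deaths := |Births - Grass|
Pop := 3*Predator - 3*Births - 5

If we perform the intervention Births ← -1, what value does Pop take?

46

Under do(Births=-1), the mechanism Births := min(Grass, Predator) + 4 is discarded; Births is fixed at -1.
Prey = 1 if Grass >= 2 else -3  [with Grass=1]  = -3
Predator = Grass - 3*Prey + 6  [with Grass=1, Prey=-3]  = 16
Pop = 3*Predator - 3*Births - 5  [with Predator=16, Births=-1]  = 46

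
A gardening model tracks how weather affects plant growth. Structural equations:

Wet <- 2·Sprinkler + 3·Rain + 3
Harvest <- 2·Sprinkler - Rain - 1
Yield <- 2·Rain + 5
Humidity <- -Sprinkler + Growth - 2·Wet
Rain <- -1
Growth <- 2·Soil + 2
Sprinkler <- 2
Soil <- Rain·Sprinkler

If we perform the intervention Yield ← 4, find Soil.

Intervening sets Yield = 4 and removes its equation (Yield <- 2·Rain + 5).
Soil is not downstream of the intervention, so its value is determined by the original equations.
Soil = Rain·Sprinkler  [with Rain=-1, Sprinkler=2]  = -2

-2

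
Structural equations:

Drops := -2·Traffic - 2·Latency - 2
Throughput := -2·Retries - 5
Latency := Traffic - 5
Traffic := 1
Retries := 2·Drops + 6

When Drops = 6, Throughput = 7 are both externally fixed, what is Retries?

The joint intervention fixes Drops = 6, Throughput = 7, removing each variable's own equation.
Retries = 2·Drops + 6  [with Drops=6]  = 18

18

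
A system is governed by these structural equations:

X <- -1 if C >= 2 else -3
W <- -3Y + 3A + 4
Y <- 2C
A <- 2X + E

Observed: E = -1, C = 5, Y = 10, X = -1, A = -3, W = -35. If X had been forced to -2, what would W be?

-41

Under do(X=-2), the mechanism X <- -1 if C >= 2 else -3 is discarded; X is fixed at -2.
Y = 2C  [with C=5]  = 10
A = 2X + E  [with X=-2, E=-1]  = -5
W = -3Y + 3A + 4  [with Y=10, A=-5]  = -41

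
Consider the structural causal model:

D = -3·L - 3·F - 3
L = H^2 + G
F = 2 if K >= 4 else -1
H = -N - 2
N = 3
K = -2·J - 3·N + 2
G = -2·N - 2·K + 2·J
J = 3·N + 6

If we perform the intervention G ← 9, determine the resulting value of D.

do(G=9) replaces the equation G = -2·N - 2·K + 2·J with the constant G = 9.
J = 3·N + 6  [with N=3]  = 15
K = -2·J - 3·N + 2  [with J=15, N=3]  = -37
H = -N - 2  [with N=3]  = -5
F = 2 if K >= 4 else -1  [with K=-37]  = -1
L = H^2 + G  [with H=-5, G=9]  = 34
D = -3·L - 3·F - 3  [with L=34, F=-1]  = -102

-102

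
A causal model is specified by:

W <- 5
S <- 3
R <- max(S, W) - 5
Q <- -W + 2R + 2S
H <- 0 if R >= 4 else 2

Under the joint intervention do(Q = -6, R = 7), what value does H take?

0

The joint intervention fixes Q = -6, R = 7, removing each variable's own equation.
H = 0 if R >= 4 else 2  [with R=7]  = 0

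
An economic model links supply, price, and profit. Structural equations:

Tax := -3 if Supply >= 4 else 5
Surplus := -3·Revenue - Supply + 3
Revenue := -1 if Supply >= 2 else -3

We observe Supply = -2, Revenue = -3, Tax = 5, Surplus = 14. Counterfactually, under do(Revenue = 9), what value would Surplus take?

-22

Under do(Revenue=9), the mechanism Revenue := -1 if Supply >= 2 else -3 is discarded; Revenue is fixed at 9.
Surplus = -3·Revenue - Supply + 3  [with Revenue=9, Supply=-2]  = -22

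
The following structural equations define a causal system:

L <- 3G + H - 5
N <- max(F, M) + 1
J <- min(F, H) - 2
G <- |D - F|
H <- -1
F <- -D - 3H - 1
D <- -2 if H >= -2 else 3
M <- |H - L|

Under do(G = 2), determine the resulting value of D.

The intervention breaks the incoming arrows to G: G <- |D - F| no longer applies, and G = 2.
Since D is not a descendant of the intervened variable, it is unaffected.
D = -2 if H >= -2 else 3  [with H=-1]  = -2

-2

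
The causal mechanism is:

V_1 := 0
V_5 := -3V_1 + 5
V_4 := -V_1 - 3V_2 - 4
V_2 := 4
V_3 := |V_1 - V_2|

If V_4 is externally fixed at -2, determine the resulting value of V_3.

Under do(V_4=-2), the mechanism V_4 := -V_1 - 3V_2 - 4 is discarded; V_4 is fixed at -2.
Since V_3 is not a descendant of the intervened variable, it is unaffected.
V_3 = |V_1 - V_2|  [with V_1=0, V_2=4]  = 4

4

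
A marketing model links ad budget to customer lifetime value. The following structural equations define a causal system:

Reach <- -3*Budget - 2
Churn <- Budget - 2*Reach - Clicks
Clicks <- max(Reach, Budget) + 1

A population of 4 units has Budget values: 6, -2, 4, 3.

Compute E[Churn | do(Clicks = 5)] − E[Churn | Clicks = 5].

12.25

The intervention sets Clicks=5 in all 4 units regardless of Budget. Recomputing Churn per unit gives 41, -15, 27, 20; average 18.25.
E[Churn|Clicks=5] averages over only the 2 units with Clicks=5 (Budget = -2, 4): Churn = -15, 27, mean 6.
Difference = 18.25 − 6 = 12.25.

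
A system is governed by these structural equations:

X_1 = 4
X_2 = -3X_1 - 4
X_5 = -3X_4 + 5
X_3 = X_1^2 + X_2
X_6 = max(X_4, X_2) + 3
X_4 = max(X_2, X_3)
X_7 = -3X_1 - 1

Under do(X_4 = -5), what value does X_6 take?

Under do(X_4=-5), the mechanism X_4 = max(X_2, X_3) is discarded; X_4 is fixed at -5.
X_2 = -3X_1 - 4  [with X_1=4]  = -16
X_6 = max(X_4, X_2) + 3  [with X_4=-5, X_2=-16]  = -2

-2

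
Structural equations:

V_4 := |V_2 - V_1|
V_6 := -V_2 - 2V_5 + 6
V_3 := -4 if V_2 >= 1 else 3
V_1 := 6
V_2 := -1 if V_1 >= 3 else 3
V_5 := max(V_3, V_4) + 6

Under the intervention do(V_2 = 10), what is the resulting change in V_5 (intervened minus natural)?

-3

do(V_2=10) replaces the equation V_2 := -1 if V_1 >= 3 else 3 with the constant V_2 = 10.
V_3 = -4 if V_2 >= 1 else 3  [with V_2=10]  = -4
V_4 = |V_2 - V_1|  [with V_2=10, V_1=6]  = 4
V_5 = max(V_3, V_4) + 6  [with V_3=-4, V_4=4]  = 10
Without intervention: V_2 = -1 if V_1 >= 3 else 3  [with V_1=6]  = -1; V_3 = -4 if V_2 >= 1 else 3  [with V_2=-1]  = 3; V_4 = |V_2 - V_1|  [with V_2=-1, V_1=6]  = 7; V_5 = max(V_3, V_4) + 6  [with V_3=3, V_4=7]  = 13.
Change = 10 − 13 = -3.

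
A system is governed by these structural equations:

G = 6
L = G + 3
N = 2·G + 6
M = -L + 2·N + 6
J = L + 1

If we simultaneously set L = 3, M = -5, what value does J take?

Setting L = 3, M = -5 by intervention discards those variables' equations.
J = L + 1  [with L=3]  = 4

4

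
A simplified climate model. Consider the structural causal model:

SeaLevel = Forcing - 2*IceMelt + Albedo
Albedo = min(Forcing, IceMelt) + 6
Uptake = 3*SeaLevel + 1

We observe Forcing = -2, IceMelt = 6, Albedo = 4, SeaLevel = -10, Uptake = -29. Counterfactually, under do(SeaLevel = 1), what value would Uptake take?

Intervening sets SeaLevel = 1 and removes its equation (SeaLevel = Forcing - 2*IceMelt + Albedo).
Uptake = 3*SeaLevel + 1  [with SeaLevel=1]  = 4

4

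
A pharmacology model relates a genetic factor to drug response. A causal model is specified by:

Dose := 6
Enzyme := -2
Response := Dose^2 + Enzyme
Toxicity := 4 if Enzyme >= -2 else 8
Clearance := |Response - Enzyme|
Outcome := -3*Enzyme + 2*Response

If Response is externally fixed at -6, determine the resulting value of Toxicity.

4

The intervention breaks the incoming arrows to Response: Response := Dose^2 + Enzyme no longer applies, and Response = -6.
Toxicity is not downstream of the intervention, so its value is determined by the original equations.
Toxicity = 4 if Enzyme >= -2 else 8  [with Enzyme=-2]  = 4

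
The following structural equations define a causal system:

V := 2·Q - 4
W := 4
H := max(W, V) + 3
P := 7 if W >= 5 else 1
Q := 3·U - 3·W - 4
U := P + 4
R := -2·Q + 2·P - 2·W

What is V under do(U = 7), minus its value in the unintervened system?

12

The intervention breaks the incoming arrows to U: U := P + 4 no longer applies, and U = 7.
Q = 3·U - 3·W - 4  [with U=7, W=4]  = 5
V = 2·Q - 4  [with Q=5]  = 6
Without intervention: P = 7 if W >= 5 else 1  [with W=4]  = 1; U = P + 4  [with P=1]  = 5; Q = 3·U - 3·W - 4  [with U=5, W=4]  = -1; V = 2·Q - 4  [with Q=-1]  = -6.
Change = 6 − (-6) = 12.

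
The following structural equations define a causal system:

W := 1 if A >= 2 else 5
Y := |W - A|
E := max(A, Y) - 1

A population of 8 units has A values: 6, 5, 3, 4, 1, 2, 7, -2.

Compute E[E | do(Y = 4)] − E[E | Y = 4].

do(Y=4) breaks Y's dependence on A. With Y=4 fixed, E across the units is 5, 4, 3, 3, 3, 3, 6, 3, mean 3.75.
Observing Y=4 restricts to units where Y's equation naturally yields 4: A ∈ {5, 1}. In that subpopulation E = 4, 3, mean 3.5.
Difference = 3.75 − 3.5 = 0.25.

0.25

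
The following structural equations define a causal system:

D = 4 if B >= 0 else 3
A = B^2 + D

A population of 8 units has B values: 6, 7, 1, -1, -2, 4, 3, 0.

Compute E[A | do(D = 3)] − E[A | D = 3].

The intervention sets D=3 in all 8 units regardless of B. Recomputing A per unit gives 39, 52, 4, 4, 7, 19, 12, 3; average 17.5.
Conditioning on D=3 selects the 2 unit(s) with B ∈ {-1, -2}. Their A values: 4, 7. Mean = 5.5.
Difference = 17.5 − 5.5 = 12.

12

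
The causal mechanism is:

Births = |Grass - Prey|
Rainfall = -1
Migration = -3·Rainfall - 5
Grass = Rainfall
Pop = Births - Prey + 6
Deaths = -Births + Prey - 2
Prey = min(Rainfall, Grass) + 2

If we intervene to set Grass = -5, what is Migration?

-2

Under do(Grass=-5), the mechanism Grass = Rainfall is discarded; Grass is fixed at -5.
No directed path runs from Grass to Migration, so Migration keeps its natural value.
Migration = -3·Rainfall - 5  [with Rainfall=-1]  = -2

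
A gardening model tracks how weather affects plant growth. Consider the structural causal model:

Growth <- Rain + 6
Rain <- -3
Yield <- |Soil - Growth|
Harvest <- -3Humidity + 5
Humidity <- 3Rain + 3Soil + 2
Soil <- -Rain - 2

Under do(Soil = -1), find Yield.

4

do(Soil=-1) replaces the equation Soil <- -Rain - 2 with the constant Soil = -1.
Growth = Rain + 6  [with Rain=-3]  = 3
Yield = |Soil - Growth|  [with Soil=-1, Growth=3]  = 4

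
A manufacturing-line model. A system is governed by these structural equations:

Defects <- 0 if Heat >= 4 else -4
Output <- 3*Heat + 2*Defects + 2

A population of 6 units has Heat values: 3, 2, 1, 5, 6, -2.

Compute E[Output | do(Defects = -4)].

1.5

The intervention sets Defects=-4 in all 6 units regardless of Heat. Recomputing Output per unit gives 3, 0, -3, 9, 12, -12; average 1.5.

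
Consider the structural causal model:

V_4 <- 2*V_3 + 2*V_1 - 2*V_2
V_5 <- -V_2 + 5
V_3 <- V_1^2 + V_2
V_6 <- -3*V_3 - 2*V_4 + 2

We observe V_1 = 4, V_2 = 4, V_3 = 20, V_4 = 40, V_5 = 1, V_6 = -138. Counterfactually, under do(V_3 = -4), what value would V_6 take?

The intervention breaks the incoming arrows to V_3: V_3 <- V_1^2 + V_2 no longer applies, and V_3 = -4.
V_4 = 2*V_3 + 2*V_1 - 2*V_2  [with V_3=-4, V_1=4, V_2=4]  = -8
V_6 = -3*V_3 - 2*V_4 + 2  [with V_3=-4, V_4=-8]  = 30

30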